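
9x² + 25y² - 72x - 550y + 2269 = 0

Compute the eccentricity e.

e = 4/5

Group the x- and y-terms: 9(x² - 8x) + 25(y² - 22y) = -2269
9(x - 4)² + 25(y - 11)² = -2269 + 144 + 3025 = 900
Divide by 900: (x - 4)²/100 + (y - 11)²/36 = 1
Ellipse, center (4, 11), major axis horizontal; a² = 100, b² = 36.
c² = a² - b² = 64, so c = 8.
e = c/a = 8/10 = 4/5.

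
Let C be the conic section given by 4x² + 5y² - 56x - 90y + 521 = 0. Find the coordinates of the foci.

(5, 9) and (9, 9)

Group the x- and y-terms: 4(x² - 14x) + 5(y² - 18y) = -521
Complete the square: 4(x - 7)² + 5(y - 9)² = -521 + 196 + 405 = 80
Divide through by 80 to get (x - 7)²/20 + (y - 9)²/16 = 1.
Ellipse, center (7, 9), major axis horizontal; a² = 20, b² = 16.
c² = a² - b² = 20 - 16 = 4, so c = 2.
Foci lie on the horizontal axis through the center: (h ± c, k).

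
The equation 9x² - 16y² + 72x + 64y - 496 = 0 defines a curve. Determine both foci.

Group the x- and y-terms: 9(x² + 8x) -16(y² - 4y) = 496
Completing the square gives 9(x + 4)² -16(y - 2)² = 496 + 144 - 64 = 576.
Divide through by 576 to get (x + 4)²/64 - (y - 2)²/36 = 1.
Hyperbola, center (-4, 2), transverse axis horizontal; a² = 64, b² = 36.
c² = a² + b² = 64 + 36 = 100, so c = 10.
Foci lie on the horizontal axis through the center: (h ± c, k).

(-14, 2) and (6, 2)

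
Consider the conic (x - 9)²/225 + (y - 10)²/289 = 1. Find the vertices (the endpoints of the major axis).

Center (9, 10). The larger denominator 289 sits under the y-term, so the major axis is vertical; a² = 289, b² = 225.
a = 17. Vertices at (h, k ± a).

(9, -7) and (9, 27)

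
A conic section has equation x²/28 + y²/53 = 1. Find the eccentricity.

Center (0, 0). The larger denominator 53 sits under the y-term, so the major axis is vertical; a² = 53, b² = 28.
c² = a² - b² = 25, so c = 5.
e = c/a = 5/√53 = 5√53/53.

e = 5√53/53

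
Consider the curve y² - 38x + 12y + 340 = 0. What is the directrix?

x = -3/2

Only y is squared. Complete the square in y: (y + 6)² = 38(x - 8).
Vertex (8, -6); 4p = 38 so p = 19/2. Opens right.
Directrix is the vertical line x = h − p = 8 − (19/2) = -3/2.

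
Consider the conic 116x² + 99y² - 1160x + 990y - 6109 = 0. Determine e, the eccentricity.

Group: 116(x² - 10x) + 99(y² + 10y) = 6109
Complete the square: 116(x - 5)² + 99(y + 5)² = 6109 + 2900 + 2475 = 11484
Dividing both sides by 11484: (x - 5)²/99 + (y + 5)²/116 = 1
Ellipse, center (5, -5), major axis vertical; a² = 116, b² = 99.
c² = a² - b² = 17, so c = √17.
e = c/a = √17/2√29 = √493/58.

e = √493/58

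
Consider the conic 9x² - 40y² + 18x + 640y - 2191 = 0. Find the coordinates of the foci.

Group the x- and y-terms: 9(x² + 2x) -40(y² - 16y) = 2191
Complete the square in x and y: 9(x + 1)² -40(y - 8)² = 2191 + 9 - 2560 = -360
Divide by -360: (y - 8)²/9 - (x + 1)²/40 = 1
Hyperbola, center (-1, 8), transverse axis vertical; a² = 9, b² = 40.
c² = a² + b² = 9 + 40 = 49, so c = 7.
Foci lie on the vertical axis through the center: (h, k ± c).

(-1, 1) and (-1, 15)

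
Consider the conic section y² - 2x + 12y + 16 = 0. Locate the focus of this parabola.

(-19/2, -6)

Only y is squared. Complete the square in y: (y + 6)² = 2(x + 10).
Vertex (-10, -6); 4p = 2 so p = 1/2. Opens right.
Focus is p units from the vertex along the axis: (h + p, k).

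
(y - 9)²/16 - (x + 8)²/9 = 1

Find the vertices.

Center (-8, 9). The positive term is the y-term, so the transverse axis is vertical; a² = 16, b² = 9.
a = 4. Vertices at (h, k ± a).

(-8, 5) and (-8, 13)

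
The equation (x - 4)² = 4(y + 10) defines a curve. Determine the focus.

(4, -9)

Vertex (4, -10); 4p = 4 so p = 1. Opens up.
Focus is p units from the vertex along the axis: (h, k + p).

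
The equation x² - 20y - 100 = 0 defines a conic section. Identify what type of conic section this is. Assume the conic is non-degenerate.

No xy term. Coefficients of x² and y² are A = 1, C = 0.
Exactly one squared variable ⇒ parabola.

parabola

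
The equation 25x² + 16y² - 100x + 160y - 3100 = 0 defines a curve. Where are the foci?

25(x² - 4x) + 16(y² + 10y) = 3100
Completing the square gives 25(x - 2)² + 16(y + 5)² = 3100 + 100 + 400 = 3600.
Divide through by 3600 to get (x - 2)²/144 + (y + 5)²/225 = 1.
Ellipse, center (2, -5), major axis vertical; a² = 225, b² = 144.
c² = a² - b² = 225 - 144 = 81, so c = 9.
Foci lie on the vertical axis through the center: (h, k ± c).

(2, -14) and (2, 4)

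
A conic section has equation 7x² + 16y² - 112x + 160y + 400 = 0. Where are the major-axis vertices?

(0, -5) and (16, -5)

Rearranging, 7(x² - 16x) + 16(y² + 10y) = -400.
Complete the square: 7(x - 8)² + 16(y + 5)² = -400 + 448 + 400 = 448
Divide by 448: (x - 8)²/64 + (y + 5)²/28 = 1
Ellipse, center (8, -5), major axis horizontal; a² = 64, b² = 28.
a = 8. Vertices at (h ± a, k).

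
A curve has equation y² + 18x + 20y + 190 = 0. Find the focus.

(-19/2, -10)

Only y is squared. Complete the square in y: (y + 10)² = -18(x + 5).
Vertex (-5, -10); 4p = -18 so p = -9/2. Opens left.
Focus is p units from the vertex along the axis: (h + p, k).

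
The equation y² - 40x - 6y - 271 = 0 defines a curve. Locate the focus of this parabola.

Only y is squared. Complete the square in y: (y - 3)² = 40(x + 7).
Vertex (-7, 3); 4p = 40 so p = 10. Opens right.
Focus is p units from the vertex along the axis: (h + p, k).

(3, 3)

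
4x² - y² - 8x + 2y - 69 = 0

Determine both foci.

(1 - 3√10, 1) and (1 + 3√10, 1)

Rearranging, 4(x² - 2x) -(y² - 2y) = 69.
Completing the square gives 4(x - 1)² -(y - 1)² = 69 + 4 - 1 = 72.
Divide by 72: (x - 1)²/18 - (y - 1)²/72 = 1
Hyperbola, center (1, 1), transverse axis horizontal; a² = 18, b² = 72.
c² = a² + b² = 18 + 72 = 90, so c = 3√10.
Foci lie on the horizontal axis through the center: (h ± c, k).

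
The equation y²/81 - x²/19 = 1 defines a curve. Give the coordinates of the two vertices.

(0, -9) and (0, 9)

Center (0, 0). The positive term is the y-term, so the transverse axis is vertical; a² = 81, b² = 19.
a = 9. Vertices at (h, k ± a).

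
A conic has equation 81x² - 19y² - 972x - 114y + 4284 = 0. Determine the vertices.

81(x² - 12x) -19(y² + 6y) = -4284
81(x - 6)² -19(y + 3)² = -4284 + 2916 - 171 = -1539
Dividing both sides by -1539: (y + 3)²/81 - (x - 6)²/19 = 1
Hyperbola, center (6, -3), transverse axis vertical; a² = 81, b² = 19.
a = 9. Vertices at (h, k ± a).

(6, -12) and (6, 6)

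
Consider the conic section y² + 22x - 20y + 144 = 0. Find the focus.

Only y is squared. Complete the square in y: (y - 10)² = -22(x + 2).
Vertex (-2, 10); 4p = -22 so p = -11/2. Opens left.
Focus is p units from the vertex along the axis: (h + p, k).

(-15/2, 10)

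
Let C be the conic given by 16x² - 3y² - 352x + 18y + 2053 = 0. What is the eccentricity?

Group: 16(x² - 22x) -3(y² - 6y) = -2053
16(x - 11)² -3(y - 3)² = -2053 + 1936 - 27 = -144
Divide through by -144 to get (y - 3)²/48 - (x - 11)²/9 = 1.
Hyperbola, center (11, 3), transverse axis vertical; a² = 48, b² = 9.
c² = a² + b² = 57, so c = √57.
e = c/a = √57/4√3 = √19/4.

e = √19/4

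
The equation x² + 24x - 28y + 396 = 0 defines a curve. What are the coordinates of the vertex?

(-12, 9)

Only x is squared. Complete the square in x: (x + 12)² = 28(y - 9).
Vertex (-12, 9); 4p = 28 so p = 7. Opens up.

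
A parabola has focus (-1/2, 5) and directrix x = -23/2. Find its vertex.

The vertex is the midpoint between the focus and the directrix along the axis of symmetry.
Axis is horizontal (directrix is vertical). Vertex x-coordinate = (-1/2 + (-23/2))/2 = -6; y-coordinate = 5.

(-6, 5)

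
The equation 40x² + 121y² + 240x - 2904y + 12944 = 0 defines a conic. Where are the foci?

40(x² + 6x) + 121(y² - 24y) = -12944
Complete the square: 40(x + 3)² + 121(y - 12)² = -12944 + 360 + 17424 = 4840
Dividing both sides by 4840: (x + 3)²/121 + (y - 12)²/40 = 1
Ellipse, center (-3, 12), major axis horizontal; a² = 121, b² = 40.
c² = a² - b² = 121 - 40 = 81, so c = 9.
Foci lie on the horizontal axis through the center: (h ± c, k).

(-12, 12) and (6, 12)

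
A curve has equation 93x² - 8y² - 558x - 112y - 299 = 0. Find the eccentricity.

e = √202/4

Rearranging, 93(x² - 6x) -8(y² + 14y) = 299.
93(x - 3)² -8(y + 7)² = 299 + 837 - 392 = 744
Dividing both sides by 744: (x - 3)²/8 - (y + 7)²/93 = 1
Hyperbola, center (3, -7), transverse axis horizontal; a² = 8, b² = 93.
c² = a² + b² = 101, so c = √101.
e = c/a = √101/2√2 = √202/4.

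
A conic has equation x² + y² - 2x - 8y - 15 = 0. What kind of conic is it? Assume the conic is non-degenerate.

circle

No xy term. Coefficients of x² and y² are A = 1, C = 1.
A = C (same sign) ⇒ circle.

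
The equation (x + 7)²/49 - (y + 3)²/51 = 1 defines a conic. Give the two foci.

Center (-7, -3). The positive term is the x-term, so the transverse axis is horizontal; a² = 49, b² = 51.
c² = a² + b² = 49 + 51 = 100, so c = 10.
Foci lie on the horizontal axis through the center: (h ± c, k).

(-17, -3) and (3, -3)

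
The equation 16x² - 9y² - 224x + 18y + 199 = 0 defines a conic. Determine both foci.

16(x² - 14x) -9(y² - 2y) = -199
16(x - 7)² -9(y - 1)² = -199 + 784 - 9 = 576
Divide by 576: (x - 7)²/36 - (y - 1)²/64 = 1
Hyperbola, center (7, 1), transverse axis horizontal; a² = 36, b² = 64.
c² = a² + b² = 36 + 64 = 100, so c = 10.
Foci lie on the horizontal axis through the center: (h ± c, k).

(-3, 1) and (17, 1)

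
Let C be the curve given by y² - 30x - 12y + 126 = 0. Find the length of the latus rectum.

30

Only y is squared. Complete the square in y: (y - 6)² = 30(x - 3).
Vertex (3, 6); 4p = 30 so p = 15/2. Opens right.
Latus rectum length = |4p| = 30.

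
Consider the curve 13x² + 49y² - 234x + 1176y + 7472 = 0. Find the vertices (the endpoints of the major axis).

Rearranging, 13(x² - 18x) + 49(y² + 24y) = -7472.
Complete the square: 13(x - 9)² + 49(y + 12)² = -7472 + 1053 + 7056 = 637
Divide by 637: (x - 9)²/49 + (y + 12)²/13 = 1
Ellipse, center (9, -12), major axis horizontal; a² = 49, b² = 13.
a = 7. Vertices at (h ± a, k).

(2, -12) and (16, -12)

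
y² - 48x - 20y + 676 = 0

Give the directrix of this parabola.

Only y is squared. Complete the square in y: (y - 10)² = 48(x - 12).
Vertex (12, 10); 4p = 48 so p = 12. Opens right.
Directrix is the vertical line x = h − p = 12 − (12) = 0.

x = 0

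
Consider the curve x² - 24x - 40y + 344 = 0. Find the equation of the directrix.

Only x is squared. Complete the square in x: (x - 12)² = 40(y - 5).
Vertex (12, 5); 4p = 40 so p = 10. Opens up.
Directrix is the horizontal line y = k − p = 5 − (10) = -5.

y = -5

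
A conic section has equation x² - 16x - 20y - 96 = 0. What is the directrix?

Only x is squared. Complete the square in x: (x - 8)² = 20(y + 8).
Vertex (8, -8); 4p = 20 so p = 5. Opens up.
Directrix is the horizontal line y = k − p = -8 − (5) = -13.

y = -13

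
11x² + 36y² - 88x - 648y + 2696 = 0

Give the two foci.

11(x² - 8x) + 36(y² - 18y) = -2696
11(x - 4)² + 36(y - 9)² = -2696 + 176 + 2916 = 396
Divide by 396: (x - 4)²/36 + (y - 9)²/11 = 1
Ellipse, center (4, 9), major axis horizontal; a² = 36, b² = 11.
c² = a² - b² = 36 - 11 = 25, so c = 5.
Foci lie on the horizontal axis through the center: (h ± c, k).

(-1, 9) and (9, 9)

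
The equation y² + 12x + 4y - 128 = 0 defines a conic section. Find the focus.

Only y is squared. Complete the square in y: (y + 2)² = -12(x - 11).
Vertex (11, -2); 4p = -12 so p = -3. Opens left.
Focus is p units from the vertex along the axis: (h + p, k).

(8, -2)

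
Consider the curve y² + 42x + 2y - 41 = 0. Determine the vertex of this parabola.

Only y is squared. Complete the square in y: (y + 1)² = -42(x - 1).
Vertex (1, -1); 4p = -42 so p = -21/2. Opens left.

(1, -1)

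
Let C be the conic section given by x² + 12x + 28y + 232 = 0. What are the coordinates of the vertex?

Only x is squared. Complete the square in x: (x + 6)² = -28(y + 7).
Vertex (-6, -7); 4p = -28 so p = -7. Opens down.

(-6, -7)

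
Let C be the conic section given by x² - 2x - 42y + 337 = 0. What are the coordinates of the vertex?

(1, 8)

Only x is squared. Complete the square in x: (x - 1)² = 42(y - 8).
Vertex (1, 8); 4p = 42 so p = 21/2. Opens up.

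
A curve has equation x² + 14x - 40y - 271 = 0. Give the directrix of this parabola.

y = -18

Only x is squared. Complete the square in x: (x + 7)² = 40(y + 8).
Vertex (-7, -8); 4p = 40 so p = 10. Opens up.
Directrix is the horizontal line y = k − p = -8 − (10) = -18.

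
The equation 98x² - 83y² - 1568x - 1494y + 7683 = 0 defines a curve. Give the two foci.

(8, -9 - √181) and (8, -9 + √181)

Group: 98(x² - 16x) -83(y² + 18y) = -7683
Complete the square: 98(x - 8)² -83(y + 9)² = -7683 + 6272 - 6723 = -8134
Divide by -8134: (y + 9)²/98 - (x - 8)²/83 = 1
Hyperbola, center (8, -9), transverse axis vertical; a² = 98, b² = 83.
c² = a² + b² = 98 + 83 = 181, so c = √181.
Foci lie on the vertical axis through the center: (h, k ± c).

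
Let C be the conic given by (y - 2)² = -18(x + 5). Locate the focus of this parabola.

(-19/2, 2)

Vertex (-5, 2); 4p = -18 so p = -9/2. Opens left.
Focus is p units from the vertex along the axis: (h + p, k).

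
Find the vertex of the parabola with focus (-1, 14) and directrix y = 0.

The vertex is the midpoint between the focus and the directrix along the axis of symmetry.
Axis is vertical (directrix is horizontal). Vertex y-coordinate = (14 + 0)/2 = 7; x-coordinate = -1.

(-1, 7)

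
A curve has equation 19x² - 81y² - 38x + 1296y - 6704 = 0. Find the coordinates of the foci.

(-9, 8) and (11, 8)

19(x² - 2x) -81(y² - 16y) = 6704
Complete the square in x and y: 19(x - 1)² -81(y - 8)² = 6704 + 19 - 5184 = 1539
Divide by 1539: (x - 1)²/81 - (y - 8)²/19 = 1
Hyperbola, center (1, 8), transverse axis horizontal; a² = 81, b² = 19.
c² = a² + b² = 81 + 19 = 100, so c = 10.
Foci lie on the horizontal axis through the center: (h ± c, k).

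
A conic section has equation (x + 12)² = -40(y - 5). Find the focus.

(-12, -5)

Vertex (-12, 5); 4p = -40 so p = -10. Opens down.
Focus is p units from the vertex along the axis: (h, k + p).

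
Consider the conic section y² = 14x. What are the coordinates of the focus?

Vertex (0, 0); 4p = 14 so p = 7/2. Opens right.
Focus is p units from the vertex along the axis: (h + p, k).

(7/2, 0)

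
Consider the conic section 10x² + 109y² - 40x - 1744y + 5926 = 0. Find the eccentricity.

Group: 10(x² - 4x) + 109(y² - 16y) = -5926
Complete the square in x and y: 10(x - 2)² + 109(y - 8)² = -5926 + 40 + 6976 = 1090
Divide by 1090: (x - 2)²/109 + (y - 8)²/10 = 1
Ellipse, center (2, 8), major axis horizontal; a² = 109, b² = 10.
c² = a² - b² = 99, so c = 3√11.
e = c/a = 3√11/√109 = 3√1199/109.

e = 3√1199/109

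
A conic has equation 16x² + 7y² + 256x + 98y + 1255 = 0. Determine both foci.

Group the x- and y-terms: 16(x² + 16x) + 7(y² + 14y) = -1255
Complete the square: 16(x + 8)² + 7(y + 7)² = -1255 + 1024 + 343 = 112
Divide by 112: (x + 8)²/7 + (y + 7)²/16 = 1
Ellipse, center (-8, -7), major axis vertical; a² = 16, b² = 7.
c² = a² - b² = 16 - 7 = 9, so c = 3.
Foci lie on the vertical axis through the center: (h, k ± c).

(-8, -10) and (-8, -4)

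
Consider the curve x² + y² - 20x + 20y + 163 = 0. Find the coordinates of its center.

Group: (x² - 20x) + (y² + 20y) = -163
(x - 10)² + (y + 10)² = -163 + 100 + 100 = 37
So (x - 10)² + (y + 10)² = 37.
Circle centered at (10, -10) with r² = 37.

(10, -10)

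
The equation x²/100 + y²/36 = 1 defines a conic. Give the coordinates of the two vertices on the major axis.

Center (0, 0). The larger denominator 100 sits under the x-term, so the major axis is horizontal; a² = 100, b² = 36.
a = 10. Vertices at (h ± a, k).

(-10, 0) and (10, 0)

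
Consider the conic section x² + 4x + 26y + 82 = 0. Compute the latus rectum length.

Only x is squared. Complete the square in x: (x + 2)² = -26(y + 3).
Vertex (-2, -3); 4p = -26 so p = -13/2. Opens down.
Latus rectum length = |4p| = 26.

26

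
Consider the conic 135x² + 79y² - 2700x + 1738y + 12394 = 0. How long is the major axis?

6√15

135(x² - 20x) + 79(y² + 22y) = -12394
Complete the square in x and y: 135(x - 10)² + 79(y + 11)² = -12394 + 13500 + 9559 = 10665
Divide through by 10665 to get (x - 10)²/79 + (y + 11)²/135 = 1.
Ellipse, center (10, -11), major axis vertical; a² = 135, b² = 79.
a² = 135 so a = 3√15; the major axis has length 2a = 6√15.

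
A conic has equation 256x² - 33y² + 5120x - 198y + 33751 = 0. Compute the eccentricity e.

e = 17/16

Rearranging, 256(x² + 20x) -33(y² + 6y) = -33751.
Completing the square gives 256(x + 10)² -33(y + 3)² = -33751 + 25600 - 297 = -8448.
Dividing both sides by -8448: (y + 3)²/256 - (x + 10)²/33 = 1
Hyperbola, center (-10, -3), transverse axis vertical; a² = 256, b² = 33.
c² = a² + b² = 289, so c = 17.
e = c/a = 17/16.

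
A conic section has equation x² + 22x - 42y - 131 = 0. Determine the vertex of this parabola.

(-11, -6)

Only x is squared. Complete the square in x: (x + 11)² = 42(y + 6).
Vertex (-11, -6); 4p = 42 so p = 21/2. Opens up.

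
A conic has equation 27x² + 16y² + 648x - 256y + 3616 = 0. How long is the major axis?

Collect terms: 27(x² + 24x) + 16(y² - 16y) = -3616
Complete the square: 27(x + 12)² + 16(y - 8)² = -3616 + 3888 + 1024 = 1296
Dividing both sides by 1296: (x + 12)²/48 + (y - 8)²/81 = 1
Ellipse, center (-12, 8), major axis vertical; a² = 81, b² = 48.
a² = 81 so a = 9; the major axis has length 2a = 18.

18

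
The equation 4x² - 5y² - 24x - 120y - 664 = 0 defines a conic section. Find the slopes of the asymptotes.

2√5/5 and -2√5/5

Collect terms: 4(x² - 6x) -5(y² + 24y) = 664
4(x - 3)² -5(y + 12)² = 664 + 36 - 720 = -20
Divide through by -20 to get (y + 12)²/4 - (x - 3)²/5 = 1.
Hyperbola, center (3, -12), transverse axis vertical; a² = 4, b² = 5.
For a vertical hyperbola the asymptotes have slope ±a/b.
Here that is ±2/√5 = ±2√5/5.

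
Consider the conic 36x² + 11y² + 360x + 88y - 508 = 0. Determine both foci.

Group: 36(x² + 10x) + 11(y² + 8y) = 508
36(x + 5)² + 11(y + 4)² = 508 + 900 + 176 = 1584
Divide by 1584: (x + 5)²/44 + (y + 4)²/144 = 1
Ellipse, center (-5, -4), major axis vertical; a² = 144, b² = 44.
c² = a² - b² = 144 - 44 = 100, so c = 10.
Foci lie on the vertical axis through the center: (h, k ± c).

(-5, -14) and (-5, 6)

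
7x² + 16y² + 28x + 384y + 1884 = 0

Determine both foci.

Group the x- and y-terms: 7(x² + 4x) + 16(y² + 24y) = -1884
Complete the square in x and y: 7(x + 2)² + 16(y + 12)² = -1884 + 28 + 2304 = 448
Divide by 448: (x + 2)²/64 + (y + 12)²/28 = 1
Ellipse, center (-2, -12), major axis horizontal; a² = 64, b² = 28.
c² = a² - b² = 64 - 28 = 36, so c = 6.
Foci lie on the horizontal axis through the center: (h ± c, k).

(-8, -12) and (4, -12)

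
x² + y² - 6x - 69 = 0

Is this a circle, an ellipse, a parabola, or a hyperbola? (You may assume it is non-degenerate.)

No xy term. Coefficients of x² and y² are A = 1, C = 1.
A = C (same sign) ⇒ circle.

circle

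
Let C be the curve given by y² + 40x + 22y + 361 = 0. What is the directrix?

Only y is squared. Complete the square in y: (y + 11)² = -40(x + 6).
Vertex (-6, -11); 4p = -40 so p = -10. Opens left.
Directrix is the vertical line x = h − p = -6 − (-10) = 4.

x = 4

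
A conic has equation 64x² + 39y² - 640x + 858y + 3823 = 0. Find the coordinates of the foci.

(5, -16) and (5, -6)

Group the x- and y-terms: 64(x² - 10x) + 39(y² + 22y) = -3823
Complete the square: 64(x - 5)² + 39(y + 11)² = -3823 + 1600 + 4719 = 2496
Divide by 2496: (x - 5)²/39 + (y + 11)²/64 = 1
Ellipse, center (5, -11), major axis vertical; a² = 64, b² = 39.
c² = a² - b² = 64 - 39 = 25, so c = 5.
Foci lie on the vertical axis through the center: (h, k ± c).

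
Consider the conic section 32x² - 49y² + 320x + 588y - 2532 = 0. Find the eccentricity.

32(x² + 10x) -49(y² - 12y) = 2532
Completing the square gives 32(x + 5)² -49(y - 6)² = 2532 + 800 - 1764 = 1568.
Divide by 1568: (x + 5)²/49 - (y - 6)²/32 = 1
Hyperbola, center (-5, 6), transverse axis horizontal; a² = 49, b² = 32.
c² = a² + b² = 81, so c = 9.
e = c/a = 9/7.

e = 9/7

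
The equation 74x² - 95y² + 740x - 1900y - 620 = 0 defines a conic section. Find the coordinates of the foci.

74(x² + 10x) -95(y² + 20y) = 620
Completing the square gives 74(x + 5)² -95(y + 10)² = 620 + 1850 - 9500 = -7030.
Divide through by -7030 to get (y + 10)²/74 - (x + 5)²/95 = 1.
Hyperbola, center (-5, -10), transverse axis vertical; a² = 74, b² = 95.
c² = a² + b² = 74 + 95 = 169, so c = 13.
Foci lie on the vertical axis through the center: (h, k ± c).

(-5, -23) and (-5, 3)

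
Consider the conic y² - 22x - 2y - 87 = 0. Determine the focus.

(3/2, 1)

Only y is squared. Complete the square in y: (y - 1)² = 22(x + 4).
Vertex (-4, 1); 4p = 22 so p = 11/2. Opens right.
Focus is p units from the vertex along the axis: (h + p, k).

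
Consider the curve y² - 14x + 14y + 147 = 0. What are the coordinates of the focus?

(21/2, -7)

Only y is squared. Complete the square in y: (y + 7)² = 14(x - 7).
Vertex (7, -7); 4p = 14 so p = 7/2. Opens right.
Focus is p units from the vertex along the axis: (h + p, k).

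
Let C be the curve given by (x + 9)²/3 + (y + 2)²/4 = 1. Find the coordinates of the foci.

Center (-9, -2). The larger denominator 4 sits under the y-term, so the major axis is vertical; a² = 4, b² = 3.
c² = a² - b² = 4 - 3 = 1, so c = 1.
Foci lie on the vertical axis through the center: (h, k ± c).

(-9, -3) and (-9, -1)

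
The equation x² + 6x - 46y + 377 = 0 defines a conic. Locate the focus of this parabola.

(-3, 39/2)

Only x is squared. Complete the square in x: (x + 3)² = 46(y - 8).
Vertex (-3, 8); 4p = 46 so p = 23/2. Opens up.
Focus is p units from the vertex along the axis: (h, k + p).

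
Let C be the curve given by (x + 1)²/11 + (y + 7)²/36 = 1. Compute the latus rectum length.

11/3

Center (-1, -7). The larger denominator 36 sits under the y-term, so the major axis is vertical; a² = 36, b² = 11.
Latus rectum length = 2b²/a = 2·11/6 = 11/3.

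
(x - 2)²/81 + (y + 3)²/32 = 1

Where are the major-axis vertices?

(-7, -3) and (11, -3)

Center (2, -3). The larger denominator 81 sits under the x-term, so the major axis is horizontal; a² = 81, b² = 32.
a = 9. Vertices at (h ± a, k).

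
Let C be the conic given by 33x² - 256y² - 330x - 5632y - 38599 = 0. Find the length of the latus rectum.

33/8

Rearranging, 33(x² - 10x) -256(y² + 22y) = 38599.
33(x - 5)² -256(y + 11)² = 38599 + 825 - 30976 = 8448
Dividing both sides by 8448: (x - 5)²/256 - (y + 11)²/33 = 1
Hyperbola, center (5, -11), transverse axis horizontal; a² = 256, b² = 33.
Latus rectum length = 2b²/a = 2·33/16 = 33/8.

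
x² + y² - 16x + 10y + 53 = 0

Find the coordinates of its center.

(x² - 16x) + (y² + 10y) = -53
(x - 8)² + (y + 5)² = -53 + 64 + 25 = 36
So (x - 8)² + (y + 5)² = 36.
Circle centered at (8, -5) with r² = 36.

(8, -5)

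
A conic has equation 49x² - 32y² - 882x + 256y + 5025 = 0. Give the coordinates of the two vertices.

(9, -3) and (9, 11)

Group: 49(x² - 18x) -32(y² - 8y) = -5025
Complete the square in x and y: 49(x - 9)² -32(y - 4)² = -5025 + 3969 - 512 = -1568
Divide through by -1568 to get (y - 4)²/49 - (x - 9)²/32 = 1.
Hyperbola, center (9, 4), transverse axis vertical; a² = 49, b² = 32.
a = 7. Vertices at (h, k ± a).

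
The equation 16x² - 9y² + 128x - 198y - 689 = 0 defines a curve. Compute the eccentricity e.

e = 5/4

Collect terms: 16(x² + 8x) -9(y² + 22y) = 689
Complete the square: 16(x + 4)² -9(y + 11)² = 689 + 256 - 1089 = -144
Divide by -144: (y + 11)²/16 - (x + 4)²/9 = 1
Hyperbola, center (-4, -11), transverse axis vertical; a² = 16, b² = 9.
c² = a² + b² = 25, so c = 5.
e = c/a = 5/4.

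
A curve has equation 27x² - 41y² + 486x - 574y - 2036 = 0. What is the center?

(-9, -7)

Rearranging, 27(x² + 18x) -41(y² + 14y) = 2036.
27(x + 9)² -41(y + 7)² = 2036 + 2187 - 2009 = 2214
Divide through by 2214 to get (x + 9)²/82 - (y + 7)²/54 = 1.
Hyperbola with center (-9, -7).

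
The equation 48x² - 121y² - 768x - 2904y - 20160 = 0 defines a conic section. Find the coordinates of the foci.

48(x² - 16x) -121(y² + 24y) = 20160
Complete the square: 48(x - 8)² -121(y + 12)² = 20160 + 3072 - 17424 = 5808
Dividing both sides by 5808: (x - 8)²/121 - (y + 12)²/48 = 1
Hyperbola, center (8, -12), transverse axis horizontal; a² = 121, b² = 48.
c² = a² + b² = 121 + 48 = 169, so c = 13.
Foci lie on the horizontal axis through the center: (h ± c, k).

(-5, -12) and (21, -12)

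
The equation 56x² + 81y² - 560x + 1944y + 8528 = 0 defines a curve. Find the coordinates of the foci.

(0, -12) and (10, -12)

Rearranging, 56(x² - 10x) + 81(y² + 24y) = -8528.
Completing the square gives 56(x - 5)² + 81(y + 12)² = -8528 + 1400 + 11664 = 4536.
Divide by 4536: (x - 5)²/81 + (y + 12)²/56 = 1
Ellipse, center (5, -12), major axis horizontal; a² = 81, b² = 56.
c² = a² - b² = 81 - 56 = 25, so c = 5.
Foci lie on the horizontal axis through the center: (h ± c, k).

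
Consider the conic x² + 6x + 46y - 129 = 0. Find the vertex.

(-3, 3)

Only x is squared. Complete the square in x: (x + 3)² = -46(y - 3).
Vertex (-3, 3); 4p = -46 so p = -23/2. Opens down.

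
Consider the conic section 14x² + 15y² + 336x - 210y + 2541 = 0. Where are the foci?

(-13, 7) and (-11, 7)

Group: 14(x² + 24x) + 15(y² - 14y) = -2541
Complete the square in x and y: 14(x + 12)² + 15(y - 7)² = -2541 + 2016 + 735 = 210
Divide through by 210 to get (x + 12)²/15 + (y - 7)²/14 = 1.
Ellipse, center (-12, 7), major axis horizontal; a² = 15, b² = 14.
c² = a² - b² = 15 - 14 = 1, so c = 1.
Foci lie on the horizontal axis through the center: (h ± c, k).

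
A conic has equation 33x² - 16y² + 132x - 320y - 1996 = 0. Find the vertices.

Collect terms: 33(x² + 4x) -16(y² + 20y) = 1996
Completing the square gives 33(x + 2)² -16(y + 10)² = 1996 + 132 - 1600 = 528.
Divide by 528: (x + 2)²/16 - (y + 10)²/33 = 1
Hyperbola, center (-2, -10), transverse axis horizontal; a² = 16, b² = 33.
a = 4. Vertices at (h ± a, k).

(-6, -10) and (2, -10)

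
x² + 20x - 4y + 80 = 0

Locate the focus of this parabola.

Only x is squared. Complete the square in x: (x + 10)² = 4(y + 5).
Vertex (-10, -5); 4p = 4 so p = 1. Opens up.
Focus is p units from the vertex along the axis: (h, k + p).

(-10, -4)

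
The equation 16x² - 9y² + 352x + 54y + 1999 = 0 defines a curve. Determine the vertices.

(-11, -1) and (-11, 7)

Group the x- and y-terms: 16(x² + 22x) -9(y² - 6y) = -1999
Completing the square gives 16(x + 11)² -9(y - 3)² = -1999 + 1936 - 81 = -144.
Dividing both sides by -144: (y - 3)²/16 - (x + 11)²/9 = 1
Hyperbola, center (-11, 3), transverse axis vertical; a² = 16, b² = 9.
a = 4. Vertices at (h, k ± a).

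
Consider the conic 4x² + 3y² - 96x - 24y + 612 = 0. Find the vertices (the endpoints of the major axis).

(12, 2) and (12, 6)

Rearranging, 4(x² - 24x) + 3(y² - 8y) = -612.
Completing the square gives 4(x - 12)² + 3(y - 4)² = -612 + 576 + 48 = 12.
Dividing both sides by 12: (x - 12)²/3 + (y - 4)²/4 = 1
Ellipse, center (12, 4), major axis vertical; a² = 4, b² = 3.
a = 2. Vertices at (h, k ± a).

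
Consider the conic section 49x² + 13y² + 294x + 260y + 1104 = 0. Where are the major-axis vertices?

(-3, -17) and (-3, -3)

Rearranging, 49(x² + 6x) + 13(y² + 20y) = -1104.
Completing the square gives 49(x + 3)² + 13(y + 10)² = -1104 + 441 + 1300 = 637.
Divide through by 637 to get (x + 3)²/13 + (y + 10)²/49 = 1.
Ellipse, center (-3, -10), major axis vertical; a² = 49, b² = 13.
a = 7. Vertices at (h, k ± a).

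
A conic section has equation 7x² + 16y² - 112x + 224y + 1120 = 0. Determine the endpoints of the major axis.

Collect terms: 7(x² - 16x) + 16(y² + 14y) = -1120
Completing the square gives 7(x - 8)² + 16(y + 7)² = -1120 + 448 + 784 = 112.
Divide through by 112 to get (x - 8)²/16 + (y + 7)²/7 = 1.
Ellipse, center (8, -7), major axis horizontal; a² = 16, b² = 7.
a = 4. Vertices at (h ± a, k).

(4, -7) and (12, -7)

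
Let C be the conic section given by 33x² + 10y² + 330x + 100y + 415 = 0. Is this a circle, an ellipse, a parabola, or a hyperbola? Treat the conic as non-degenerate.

No xy term. Coefficients of x² and y² are A = 33, C = 10.
A and C have the same sign but A ≠ C ⇒ ellipse.

ellipse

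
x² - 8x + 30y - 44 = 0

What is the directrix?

Only x is squared. Complete the square in x: (x - 4)² = -30(y - 2).
Vertex (4, 2); 4p = -30 so p = -15/2. Opens down.
Directrix is the horizontal line y = k − p = 2 − (-15/2) = 19/2.

y = 19/2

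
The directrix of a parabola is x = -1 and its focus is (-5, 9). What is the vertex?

The vertex is the midpoint between the focus and the directrix along the axis of symmetry.
Axis is horizontal (directrix is vertical). Vertex x-coordinate = (-5 + (-1))/2 = -3; y-coordinate = 9.

(-3, 9)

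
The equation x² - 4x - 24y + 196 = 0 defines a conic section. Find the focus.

(2, 14)

Only x is squared. Complete the square in x: (x - 2)² = 24(y - 8).
Vertex (2, 8); 4p = 24 so p = 6. Opens up.
Focus is p units from the vertex along the axis: (h, k + p).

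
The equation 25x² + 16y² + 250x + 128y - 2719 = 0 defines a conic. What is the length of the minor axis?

24

25(x² + 10x) + 16(y² + 8y) = 2719
Complete the square: 25(x + 5)² + 16(y + 4)² = 2719 + 625 + 256 = 3600
Dividing both sides by 3600: (x + 5)²/144 + (y + 4)²/225 = 1
Ellipse, center (-5, -4), major axis vertical; a² = 225, b² = 144.
b² = 144 so b = 12; the minor axis has length 2b = 24.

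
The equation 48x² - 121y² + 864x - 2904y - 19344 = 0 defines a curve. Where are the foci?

Group: 48(x² + 18x) -121(y² + 24y) = 19344
Completing the square gives 48(x + 9)² -121(y + 12)² = 19344 + 3888 - 17424 = 5808.
Divide by 5808: (x + 9)²/121 - (y + 12)²/48 = 1
Hyperbola, center (-9, -12), transverse axis horizontal; a² = 121, b² = 48.
c² = a² + b² = 121 + 48 = 169, so c = 13.
Foci lie on the horizontal axis through the center: (h ± c, k).

(-22, -12) and (4, -12)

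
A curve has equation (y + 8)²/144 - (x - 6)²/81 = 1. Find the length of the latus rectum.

Center (6, -8). The positive term is the y-term, so the transverse axis is vertical; a² = 144, b² = 81.
Latus rectum length = 2b²/a = 2·81/12 = 27/2.

27/2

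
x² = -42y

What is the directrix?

y = 21/2

Vertex (0, 0); 4p = -42 so p = -21/2. Opens down.
Directrix is the horizontal line y = k − p = 0 − (-21/2) = 21/2.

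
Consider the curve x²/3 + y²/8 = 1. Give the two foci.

Center (0, 0). The larger denominator 8 sits under the y-term, so the major axis is vertical; a² = 8, b² = 3.
c² = a² - b² = 8 - 3 = 5, so c = √5.
Foci lie on the vertical axis through the center: (h, k ± c).

(0, 0 - √5) and (0, 0 + √5)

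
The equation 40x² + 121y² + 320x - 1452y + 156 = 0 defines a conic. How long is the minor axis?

40(x² + 8x) + 121(y² - 12y) = -156
Completing the square gives 40(x + 4)² + 121(y - 6)² = -156 + 640 + 4356 = 4840.
Divide through by 4840 to get (x + 4)²/121 + (y - 6)²/40 = 1.
Ellipse, center (-4, 6), major axis horizontal; a² = 121, b² = 40.
b² = 40 so b = 2√10; the minor axis has length 2b = 4√10.

4√10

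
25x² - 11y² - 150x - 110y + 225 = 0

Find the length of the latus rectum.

Group: 25(x² - 6x) -11(y² + 10y) = -225
25(x - 3)² -11(y + 5)² = -225 + 225 - 275 = -275
Divide by -275: (y + 5)²/25 - (x - 3)²/11 = 1
Hyperbola, center (3, -5), transverse axis vertical; a² = 25, b² = 11.
Latus rectum length = 2b²/a = 2·11/5 = 22/5.

22/5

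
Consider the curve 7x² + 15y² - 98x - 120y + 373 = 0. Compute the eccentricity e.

e = 2√30/15

Rearranging, 7(x² - 14x) + 15(y² - 8y) = -373.
7(x - 7)² + 15(y - 4)² = -373 + 343 + 240 = 210
Dividing both sides by 210: (x - 7)²/30 + (y - 4)²/14 = 1
Ellipse, center (7, 4), major axis horizontal; a² = 30, b² = 14.
c² = a² - b² = 16, so c = 4.
e = c/a = 4/√30 = 2√30/15.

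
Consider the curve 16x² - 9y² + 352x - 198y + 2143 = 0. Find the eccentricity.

16(x² + 22x) -9(y² + 22y) = -2143
Complete the square: 16(x + 11)² -9(y + 11)² = -2143 + 1936 - 1089 = -1296
Divide by -1296: (y + 11)²/144 - (x + 11)²/81 = 1
Hyperbola, center (-11, -11), transverse axis vertical; a² = 144, b² = 81.
c² = a² + b² = 225, so c = 15.
e = c/a = 15/12 = 5/4.

e = 5/4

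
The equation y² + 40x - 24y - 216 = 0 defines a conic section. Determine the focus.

Only y is squared. Complete the square in y: (y - 12)² = -40(x - 9).
Vertex (9, 12); 4p = -40 so p = -10. Opens left.
Focus is p units from the vertex along the axis: (h + p, k).

(-1, 12)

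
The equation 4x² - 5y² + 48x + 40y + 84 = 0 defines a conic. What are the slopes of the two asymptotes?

2√5/5 and -2√5/5

4(x² + 12x) -5(y² - 8y) = -84
Completing the square gives 4(x + 6)² -5(y - 4)² = -84 + 144 - 80 = -20.
Dividing both sides by -20: (y - 4)²/4 - (x + 6)²/5 = 1
Hyperbola, center (-6, 4), transverse axis vertical; a² = 4, b² = 5.
For a vertical hyperbola the asymptotes have slope ±a/b.
Here that is ±2/√5 = ±2√5/5.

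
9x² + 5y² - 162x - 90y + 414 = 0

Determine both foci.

(9, 1) and (9, 17)

9(x² - 18x) + 5(y² - 18y) = -414
9(x - 9)² + 5(y - 9)² = -414 + 729 + 405 = 720
Divide through by 720 to get (x - 9)²/80 + (y - 9)²/144 = 1.
Ellipse, center (9, 9), major axis vertical; a² = 144, b² = 80.
c² = a² - b² = 144 - 80 = 64, so c = 8.
Foci lie on the vertical axis through the center: (h, k ± c).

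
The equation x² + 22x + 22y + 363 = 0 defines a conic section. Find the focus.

Only x is squared. Complete the square in x: (x + 11)² = -22(y + 11).
Vertex (-11, -11); 4p = -22 so p = -11/2. Opens down.
Focus is p units from the vertex along the axis: (h, k + p).

(-11, -33/2)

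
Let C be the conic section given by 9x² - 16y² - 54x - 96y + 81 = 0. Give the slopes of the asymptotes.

Collect terms: 9(x² - 6x) -16(y² + 6y) = -81
Complete the square: 9(x - 3)² -16(y + 3)² = -81 + 81 - 144 = -144
Dividing both sides by -144: (y + 3)²/9 - (x - 3)²/16 = 1
Hyperbola, center (3, -3), transverse axis vertical; a² = 9, b² = 16.
For a vertical hyperbola the asymptotes have slope ±a/b.
Here that is ±3/4.

3/4 and -3/4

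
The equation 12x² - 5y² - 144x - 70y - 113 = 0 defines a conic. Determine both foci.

(6 - √85, -7) and (6 + √85, -7)

12(x² - 12x) -5(y² + 14y) = 113
Completing the square gives 12(x - 6)² -5(y + 7)² = 113 + 432 - 245 = 300.
Divide through by 300 to get (x - 6)²/25 - (y + 7)²/60 = 1.
Hyperbola, center (6, -7), transverse axis horizontal; a² = 25, b² = 60.
c² = a² + b² = 25 + 60 = 85, so c = √85.
Foci lie on the horizontal axis through the center: (h ± c, k).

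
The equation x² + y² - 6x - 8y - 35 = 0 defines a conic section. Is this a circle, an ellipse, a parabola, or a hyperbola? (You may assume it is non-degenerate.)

No xy term. Coefficients of x² and y² are A = 1, C = 1.
A = C (same sign) ⇒ circle.

circle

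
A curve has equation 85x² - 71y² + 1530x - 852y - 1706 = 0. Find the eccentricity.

e = 2√2769/71

Rearranging, 85(x² + 18x) -71(y² + 12y) = 1706.
Complete the square: 85(x + 9)² -71(y + 6)² = 1706 + 6885 - 2556 = 6035
Divide through by 6035 to get (x + 9)²/71 - (y + 6)²/85 = 1.
Hyperbola, center (-9, -6), transverse axis horizontal; a² = 71, b² = 85.
c² = a² + b² = 156, so c = 2√39.
e = c/a = 2√39/√71 = 2√2769/71.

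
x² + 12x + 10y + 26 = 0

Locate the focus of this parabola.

(-6, -3/2)

Only x is squared. Complete the square in x: (x + 6)² = -10(y - 1).
Vertex (-6, 1); 4p = -10 so p = -5/2. Opens down.
Focus is p units from the vertex along the axis: (h, k + p).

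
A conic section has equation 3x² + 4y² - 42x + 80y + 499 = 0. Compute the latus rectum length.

Collect terms: 3(x² - 14x) + 4(y² + 20y) = -499
Complete the square: 3(x - 7)² + 4(y + 10)² = -499 + 147 + 400 = 48
Divide by 48: (x - 7)²/16 + (y + 10)²/12 = 1
Ellipse, center (7, -10), major axis horizontal; a² = 16, b² = 12.
Latus rectum length = 2b²/a = 2·12/4 = 6.

6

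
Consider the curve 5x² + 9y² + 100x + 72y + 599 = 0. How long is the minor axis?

2√5

Rearranging, 5(x² + 20x) + 9(y² + 8y) = -599.
Complete the square in x and y: 5(x + 10)² + 9(y + 4)² = -599 + 500 + 144 = 45
Dividing both sides by 45: (x + 10)²/9 + (y + 4)²/5 = 1
Ellipse, center (-10, -4), major axis horizontal; a² = 9, b² = 5.
b² = 5 so b = √5; the minor axis has length 2b = 2√5.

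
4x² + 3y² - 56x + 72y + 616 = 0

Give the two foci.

Rearranging, 4(x² - 14x) + 3(y² + 24y) = -616.
Complete the square in x and y: 4(x - 7)² + 3(y + 12)² = -616 + 196 + 432 = 12
Dividing both sides by 12: (x - 7)²/3 + (y + 12)²/4 = 1
Ellipse, center (7, -12), major axis vertical; a² = 4, b² = 3.
c² = a² - b² = 4 - 3 = 1, so c = 1.
Foci lie on the vertical axis through the center: (h, k ± c).

(7, -13) and (7, -11)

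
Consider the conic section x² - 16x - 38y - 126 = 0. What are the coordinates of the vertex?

(8, -5)

Only x is squared. Complete the square in x: (x - 8)² = 38(y + 5).
Vertex (8, -5); 4p = 38 so p = 19/2. Opens up.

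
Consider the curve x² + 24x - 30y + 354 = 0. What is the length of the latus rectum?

Only x is squared. Complete the square in x: (x + 12)² = 30(y - 7).
Vertex (-12, 7); 4p = 30 so p = 15/2. Opens up.
Latus rectum length = |4p| = 30.

30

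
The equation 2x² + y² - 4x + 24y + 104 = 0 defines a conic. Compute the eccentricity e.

e = √2/2

Group the x- and y-terms: 2(x² - 2x) + (y² + 24y) = -104
Complete the square: 2(x - 1)² + (y + 12)² = -104 + 2 + 144 = 42
Dividing both sides by 42: (x - 1)²/21 + (y + 12)²/42 = 1
Ellipse, center (1, -12), major axis vertical; a² = 42, b² = 21.
c² = a² - b² = 21, so c = √21.
e = c/a = √21/√42 = √2/2.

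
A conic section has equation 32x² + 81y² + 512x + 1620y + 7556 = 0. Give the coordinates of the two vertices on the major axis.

(-17, -10) and (1, -10)

Group: 32(x² + 16x) + 81(y² + 20y) = -7556
Complete the square: 32(x + 8)² + 81(y + 10)² = -7556 + 2048 + 8100 = 2592
Dividing both sides by 2592: (x + 8)²/81 + (y + 10)²/32 = 1
Ellipse, center (-8, -10), major axis horizontal; a² = 81, b² = 32.
a = 9. Vertices at (h ± a, k).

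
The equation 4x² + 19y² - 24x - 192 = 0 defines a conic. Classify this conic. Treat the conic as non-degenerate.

No xy term. Coefficients of x² and y² are A = 4, C = 19.
A and C have the same sign but A ≠ C ⇒ ellipse.

ellipse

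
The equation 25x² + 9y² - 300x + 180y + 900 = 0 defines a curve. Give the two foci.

(6, -18) and (6, -2)

Collect terms: 25(x² - 12x) + 9(y² + 20y) = -900
Completing the square gives 25(x - 6)² + 9(y + 10)² = -900 + 900 + 900 = 900.
Divide through by 900 to get (x - 6)²/36 + (y + 10)²/100 = 1.
Ellipse, center (6, -10), major axis vertical; a² = 100, b² = 36.
c² = a² - b² = 100 - 36 = 64, so c = 8.
Foci lie on the vertical axis through the center: (h, k ± c).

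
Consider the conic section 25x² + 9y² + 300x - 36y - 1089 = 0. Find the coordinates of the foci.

Group: 25(x² + 12x) + 9(y² - 4y) = 1089
Complete the square: 25(x + 6)² + 9(y - 2)² = 1089 + 900 + 36 = 2025
Divide by 2025: (x + 6)²/81 + (y - 2)²/225 = 1
Ellipse, center (-6, 2), major axis vertical; a² = 225, b² = 81.
c² = a² - b² = 225 - 81 = 144, so c = 12.
Foci lie on the vertical axis through the center: (h, k ± c).

(-6, -10) and (-6, 14)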